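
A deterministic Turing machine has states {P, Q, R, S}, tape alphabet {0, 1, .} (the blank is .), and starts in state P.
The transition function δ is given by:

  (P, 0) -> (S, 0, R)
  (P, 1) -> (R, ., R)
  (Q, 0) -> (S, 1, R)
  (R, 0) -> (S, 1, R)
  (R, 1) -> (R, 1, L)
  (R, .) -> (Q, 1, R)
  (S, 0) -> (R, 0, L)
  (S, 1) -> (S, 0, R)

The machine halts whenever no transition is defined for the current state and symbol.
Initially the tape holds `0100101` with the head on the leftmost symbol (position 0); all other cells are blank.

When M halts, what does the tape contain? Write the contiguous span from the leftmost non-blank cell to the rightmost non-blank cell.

state=P head=0 tape=.[0]100101   (P,0)→(S,0,R)
state=S head=1 tape=.0[1]00101   (S,1)→(S,0,R)
state=S head=2 tape=.00[0]0101   (S,0)→(R,0,L)
state=R head=1 tape=.0[0]00101   (R,0)→(S,1,R)
state=S head=2 tape=.01[0]0101   (S,0)→(R,0,L)
state=R head=1 tape=.0[1]00101   (R,1)→(R,1,L)
state=R head=0 tape=.[0]100101   (R,0)→(S,1,R)
state=S head=1 tape=.1[1]00101   (S,1)→(S,0,R)
state=S head=2 tape=.10[0]0101   (S,0)→(R,0,L)
state=R head=1 tape=.1[0]00101   (R,0)→(S,1,R)
state=S head=2 tape=.11[0]0101   (S,0)→(R,0,L)
state=R head=1 tape=.1[1]00101   (R,1)→(R,1,L)
state=R head=0 tape=.[1]100101   (R,1)→(R,1,L)
state=R head=-1 tape=[.]1100101   (R,.)→(Q,1,R)
state=Q head=0 tape=1[1]100101
The non-blank tape span at halt is 11100101.

11100101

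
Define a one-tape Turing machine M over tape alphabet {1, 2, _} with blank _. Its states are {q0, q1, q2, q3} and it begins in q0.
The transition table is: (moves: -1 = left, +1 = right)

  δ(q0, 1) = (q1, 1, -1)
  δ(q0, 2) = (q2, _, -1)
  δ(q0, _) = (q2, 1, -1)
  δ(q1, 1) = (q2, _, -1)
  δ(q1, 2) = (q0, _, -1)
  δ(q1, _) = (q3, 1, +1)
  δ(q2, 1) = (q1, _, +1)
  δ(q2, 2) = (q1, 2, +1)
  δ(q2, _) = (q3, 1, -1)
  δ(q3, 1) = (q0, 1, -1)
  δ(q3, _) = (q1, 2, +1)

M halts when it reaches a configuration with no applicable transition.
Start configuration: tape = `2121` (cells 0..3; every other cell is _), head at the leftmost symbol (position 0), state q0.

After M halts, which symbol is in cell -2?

q0 | __[2]121   read 2 → write _, move -1, go to q2
q2 | _[_]_121   read _ → write 1, move -1, go to q3
q3 | [_]1_121   read _ → write 2, move +1, go to q1
q1 | 2[1]_121   read 1 → write _, move -1, go to q2
q2 | [2]__121   read 2 → write 2, move +1, go to q1
q1 | 2[_]_121   read _ → write 1, move +1, go to q3
q3 | 21[_]121   read _ → write 2, move +1, go to q1
q1 | 212[1]21   read 1 → write _, move -1, go to q2
q2 | 21[2]_21   read 2 → write 2, move +1, go to q1
q1 | 212[_]21   read _ → write 1, move +1, go to q3
q3 | 2121[2]1
Cell -2 holds 2 when M halts.

2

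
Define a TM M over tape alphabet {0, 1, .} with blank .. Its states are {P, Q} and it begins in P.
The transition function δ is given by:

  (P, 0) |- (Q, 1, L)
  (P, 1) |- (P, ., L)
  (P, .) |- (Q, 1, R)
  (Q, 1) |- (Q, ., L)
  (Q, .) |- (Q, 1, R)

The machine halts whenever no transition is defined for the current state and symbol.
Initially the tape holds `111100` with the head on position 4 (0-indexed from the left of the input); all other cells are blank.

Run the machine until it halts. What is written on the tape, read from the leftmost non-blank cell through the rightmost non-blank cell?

11111110

state=P head=4 tape=..1111[0]0   (P,0)→(Q,1,L)
state=Q head=3 tape=..111[1]10   (Q,1)→(Q,.,L)
state=Q head=2 tape=..11[1].10   (Q,1)→(Q,.,L)
state=Q head=1 tape=..1[1]..10   (Q,1)→(Q,.,L)
state=Q head=0 tape=..[1]...10   (Q,1)→(Q,.,L)
state=Q head=-1 tape=.[.]....10   (Q,.)→(Q,1,R)
state=Q head=0 tape=.1[.]...10   (Q,.)→(Q,1,R)
state=Q head=1 tape=.11[.]..10   (Q,.)→(Q,1,R)
state=Q head=2 tape=.111[.].10   (Q,.)→(Q,1,R)
state=Q head=3 tape=.1111[.]10   (Q,.)→(Q,1,R)
state=Q head=4 tape=.11111[1]0   (Q,1)→(Q,.,L)
state=Q head=3 tape=.1111[1].0   (Q,1)→(Q,.,L)
state=Q head=2 tape=.111[1]..0   (Q,1)→(Q,.,L)
state=Q head=1 tape=.11[1]...0   (Q,1)→(Q,.,L)
state=Q head=0 tape=.1[1]....0   (Q,1)→(Q,.,L)
state=Q head=-1 tape=.[1].....0   (Q,1)→(Q,.,L)
state=Q head=-2 tape=[.]......0   (Q,.)→(Q,1,R)
state=Q head=-1 tape=1[.].....0   (Q,.)→(Q,1,R)
state=Q head=0 tape=11[.]....0   (Q,.)→(Q,1,R)
state=Q head=1 tape=111[.]...0   (Q,.)→(Q,1,R)
state=Q head=2 tape=1111[.]..0   (Q,.)→(Q,1,R)
state=Q head=3 tape=11111[.].0   (Q,.)→(Q,1,R)
state=Q head=4 tape=111111[.]0   (Q,.)→(Q,1,R)
state=Q head=5 tape=1111111[0]
The non-blank tape span at halt is 11111110.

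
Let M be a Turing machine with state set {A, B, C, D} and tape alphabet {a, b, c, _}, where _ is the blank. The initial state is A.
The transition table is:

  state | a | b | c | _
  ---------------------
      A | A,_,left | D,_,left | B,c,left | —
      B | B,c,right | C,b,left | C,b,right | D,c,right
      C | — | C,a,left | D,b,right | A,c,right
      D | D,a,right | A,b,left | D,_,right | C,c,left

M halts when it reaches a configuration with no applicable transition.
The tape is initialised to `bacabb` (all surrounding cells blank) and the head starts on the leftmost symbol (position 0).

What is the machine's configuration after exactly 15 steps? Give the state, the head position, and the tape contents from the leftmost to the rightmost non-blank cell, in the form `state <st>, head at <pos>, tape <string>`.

state C, head at -3, tape c_cacacabb

state=A head=0 tape=____[b]acabb   (A,b)→(D,_,left)
state=D head=-1 tape=___[_]_acabb   (D,_)→(C,c,left)
state=C head=-2 tape=__[_]c_acabb   (C,_)→(A,c,right)
state=A head=-1 tape=__c[c]_acabb   (A,c)→(B,c,left)
state=B head=-2 tape=__[c]c_acabb   (B,c)→(C,b,right)
state=C head=-1 tape=__b[c]_acabb   (C,c)→(D,b,right)
state=D head=0 tape=__bb[_]acabb   (D,_)→(C,c,left)
state=C head=-1 tape=__b[b]cacabb   (C,b)→(C,a,left)
state=C head=-2 tape=__[b]acacabb   (C,b)→(C,a,left)
state=C head=-3 tape=_[_]aacacabb   (C,_)→(A,c,right)
state=A head=-2 tape=_c[a]acacabb   (A,a)→(A,_,left)
state=A head=-3 tape=_[c]_acacabb   (A,c)→(B,c,left)
state=B head=-4 tape=[_]c_acacabb   (B,_)→(D,c,right)
state=D head=-3 tape=c[c]_acacabb   (D,c)→(D,_,right)
state=D head=-2 tape=c_[_]acacabb   (D,_)→(C,c,left)
state=C head=-3 tape=c[_]cacacabb
After 15 steps: state C, head at -3, tape c_cacacabb.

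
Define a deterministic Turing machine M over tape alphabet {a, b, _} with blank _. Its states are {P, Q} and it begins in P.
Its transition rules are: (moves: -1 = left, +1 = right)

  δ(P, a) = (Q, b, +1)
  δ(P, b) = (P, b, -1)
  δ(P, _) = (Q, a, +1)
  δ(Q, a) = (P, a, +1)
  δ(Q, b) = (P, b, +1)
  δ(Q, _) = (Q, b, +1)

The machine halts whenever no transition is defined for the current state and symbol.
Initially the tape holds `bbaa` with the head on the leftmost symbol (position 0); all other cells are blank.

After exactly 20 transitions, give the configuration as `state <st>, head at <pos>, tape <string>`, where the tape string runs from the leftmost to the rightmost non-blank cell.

P | ___[b]baa   read b → write b, move -1, go to P
P | __[_]bbaa   read _ → write a, move +1, go to Q
Q | __a[b]baa   read b → write b, move +1, go to P
P | __ab[b]aa   read b → write b, move -1, go to P
P | __a[b]baa   read b → write b, move -1, go to P
P | __[a]bbaa   read a → write b, move +1, go to Q
Q | __b[b]baa   read b → write b, move +1, go to P
P | __bb[b]aa   read b → write b, move -1, go to P
P | __b[b]baa   read b → write b, move -1, go to P
P | __[b]bbaa   read b → write b, move -1, go to P
P | _[_]bbbaa   read _ → write a, move +1, go to Q
Q | _a[b]bbaa   read b → write b, move +1, go to P
P | _ab[b]baa   read b → write b, move -1, go to P
P | _a[b]bbaa   read b → write b, move -1, go to P
P | _[a]bbbaa   read a → write b, move +1, go to Q
Q | _b[b]bbaa   read b → write b, move +1, go to P
P | _bb[b]baa   read b → write b, move -1, go to P
P | _b[b]bbaa   read b → write b, move -1, go to P
P | _[b]bbbaa   read b → write b, move -1, go to P
P | [_]bbbbaa   read _ → write a, move +1, go to Q
Q | a[b]bbbaa
After 20 steps: state Q, head at -2, tape abbbbaa.

state Q, head at -2, tape abbbbaa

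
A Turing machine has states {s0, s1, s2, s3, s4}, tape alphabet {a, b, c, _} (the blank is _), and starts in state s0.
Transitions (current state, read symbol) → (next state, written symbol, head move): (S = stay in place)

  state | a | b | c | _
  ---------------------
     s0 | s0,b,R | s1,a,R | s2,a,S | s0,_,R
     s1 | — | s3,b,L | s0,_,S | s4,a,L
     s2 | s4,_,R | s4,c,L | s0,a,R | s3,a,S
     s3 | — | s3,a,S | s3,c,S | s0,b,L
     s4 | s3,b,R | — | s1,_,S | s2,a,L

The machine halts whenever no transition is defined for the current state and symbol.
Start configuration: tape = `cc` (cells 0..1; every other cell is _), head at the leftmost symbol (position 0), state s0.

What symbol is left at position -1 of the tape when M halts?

a

s0 | _[c]c   read c → write a, move S, go to s2
s2 | _[a]c   read a → write _, move R, go to s4
s4 | __[c]   read c → write _, move S, go to s1
s1 | __[_]   read _ → write a, move L, go to s4
s4 | _[_]a   read _ → write a, move L, go to s2
s2 | [_]aa   read _ → write a, move S, go to s3
s3 | [a]aa
Cell -1 holds a when M halts.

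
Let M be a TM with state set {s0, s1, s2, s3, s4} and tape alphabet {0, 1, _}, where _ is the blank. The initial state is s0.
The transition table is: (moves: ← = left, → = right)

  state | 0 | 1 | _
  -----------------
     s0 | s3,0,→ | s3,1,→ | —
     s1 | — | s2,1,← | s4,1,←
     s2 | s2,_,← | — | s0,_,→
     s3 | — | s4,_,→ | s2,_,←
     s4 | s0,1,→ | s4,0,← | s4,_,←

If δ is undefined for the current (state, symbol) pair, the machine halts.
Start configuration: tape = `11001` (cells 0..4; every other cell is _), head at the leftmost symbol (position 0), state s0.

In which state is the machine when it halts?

s0

state=s0 head=0 tape=[1]1001_   (s0,1)→(s3,1,→)
state=s3 head=1 tape=1[1]001_   (s3,1)→(s4,_,→)
state=s4 head=2 tape=1_[0]01_   (s4,0)→(s0,1,→)
state=s0 head=3 tape=1_1[0]1_   (s0,0)→(s3,0,→)
state=s3 head=4 tape=1_10[1]_   (s3,1)→(s4,_,→)
state=s4 head=5 tape=1_10_[_]   (s4,_)→(s4,_,←)
state=s4 head=4 tape=1_10[_]_   (s4,_)→(s4,_,←)
state=s4 head=3 tape=1_1[0]__   (s4,0)→(s0,1,→)
state=s0 head=4 tape=1_11[_]_
No transition is defined for (s0, _); M halts in state s0.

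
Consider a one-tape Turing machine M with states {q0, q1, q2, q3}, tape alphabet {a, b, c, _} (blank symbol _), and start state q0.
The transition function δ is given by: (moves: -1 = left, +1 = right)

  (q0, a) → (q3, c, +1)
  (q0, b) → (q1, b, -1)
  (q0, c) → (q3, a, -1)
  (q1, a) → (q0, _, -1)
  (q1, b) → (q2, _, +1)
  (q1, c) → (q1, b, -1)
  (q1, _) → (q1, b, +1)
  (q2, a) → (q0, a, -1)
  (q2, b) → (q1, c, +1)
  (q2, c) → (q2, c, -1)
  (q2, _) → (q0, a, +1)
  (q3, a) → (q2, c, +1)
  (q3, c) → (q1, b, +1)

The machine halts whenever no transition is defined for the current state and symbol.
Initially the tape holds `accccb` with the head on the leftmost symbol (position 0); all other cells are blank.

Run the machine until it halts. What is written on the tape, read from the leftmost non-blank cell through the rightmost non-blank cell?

state=q0 head=0 tape=[a]ccccb__   (q0,a)→(q3,c,+1)
state=q3 head=1 tape=c[c]cccb__   (q3,c)→(q1,b,+1)
state=q1 head=2 tape=cb[c]ccb__   (q1,c)→(q1,b,-1)
state=q1 head=1 tape=c[b]bccb__   (q1,b)→(q2,_,+1)
state=q2 head=2 tape=c_[b]ccb__   (q2,b)→(q1,c,+1)
state=q1 head=3 tape=c_c[c]cb__   (q1,c)→(q1,b,-1)
state=q1 head=2 tape=c_[c]bcb__   (q1,c)→(q1,b,-1)
state=q1 head=1 tape=c[_]bbcb__   (q1,_)→(q1,b,+1)
state=q1 head=2 tape=cb[b]bcb__   (q1,b)→(q2,_,+1)
state=q2 head=3 tape=cb_[b]cb__   (q2,b)→(q1,c,+1)
state=q1 head=4 tape=cb_c[c]b__   (q1,c)→(q1,b,-1)
state=q1 head=3 tape=cb_[c]bb__   (q1,c)→(q1,b,-1)
state=q1 head=2 tape=cb[_]bbb__   (q1,_)→(q1,b,+1)
state=q1 head=3 tape=cbb[b]bb__   (q1,b)→(q2,_,+1)
state=q2 head=4 tape=cbb_[b]b__   (q2,b)→(q1,c,+1)
state=q1 head=5 tape=cbb_c[b]__   (q1,b)→(q2,_,+1)
state=q2 head=6 tape=cbb_c_[_]_   (q2,_)→(q0,a,+1)
state=q0 head=7 tape=cbb_c_a[_]
The non-blank tape span at halt is cbb_c_a.

cbb_c_a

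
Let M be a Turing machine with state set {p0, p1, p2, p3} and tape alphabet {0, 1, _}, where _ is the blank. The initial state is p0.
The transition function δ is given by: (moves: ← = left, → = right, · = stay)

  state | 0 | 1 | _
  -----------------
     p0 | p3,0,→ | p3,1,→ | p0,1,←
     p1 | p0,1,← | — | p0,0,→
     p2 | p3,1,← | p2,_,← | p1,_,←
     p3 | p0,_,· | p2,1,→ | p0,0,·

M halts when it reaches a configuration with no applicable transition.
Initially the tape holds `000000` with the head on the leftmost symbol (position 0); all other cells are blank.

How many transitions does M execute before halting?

state=p0 head=0 tape=_[0]00000   (p0,0)→(p3,0,→)
state=p3 head=1 tape=_0[0]0000   (p3,0)→(p0,_,·)
state=p0 head=1 tape=_0[_]0000   (p0,_)→(p0,1,←)
state=p0 head=0 tape=_[0]10000   (p0,0)→(p3,0,→)
state=p3 head=1 tape=_0[1]0000   (p3,1)→(p2,1,→)
state=p2 head=2 tape=_01[0]000   (p2,0)→(p3,1,←)
state=p3 head=1 tape=_0[1]1000   (p3,1)→(p2,1,→)
state=p2 head=2 tape=_01[1]000   (p2,1)→(p2,_,←)
state=p2 head=1 tape=_0[1]_000   (p2,1)→(p2,_,←)
state=p2 head=0 tape=_[0]__000   (p2,0)→(p3,1,←)
state=p3 head=-1 tape=[_]1__000   (p3,_)→(p0,0,·)
state=p0 head=-1 tape=[0]1__000   (p0,0)→(p3,0,→)
state=p3 head=0 tape=0[1]__000   (p3,1)→(p2,1,→)
state=p2 head=1 tape=01[_]_000   (p2,_)→(p1,_,←)
state=p1 head=0 tape=0[1]__000
M halts after 14 transitions.

14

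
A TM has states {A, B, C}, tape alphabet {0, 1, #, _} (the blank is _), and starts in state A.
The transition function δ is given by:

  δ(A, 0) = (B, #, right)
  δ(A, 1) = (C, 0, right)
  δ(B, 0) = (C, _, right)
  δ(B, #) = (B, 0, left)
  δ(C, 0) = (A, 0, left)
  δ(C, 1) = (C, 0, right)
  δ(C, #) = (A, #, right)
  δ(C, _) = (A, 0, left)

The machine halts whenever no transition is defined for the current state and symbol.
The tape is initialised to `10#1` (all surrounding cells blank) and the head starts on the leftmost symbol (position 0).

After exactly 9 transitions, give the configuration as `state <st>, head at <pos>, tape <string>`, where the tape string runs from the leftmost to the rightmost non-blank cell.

state C, head at 5, tape #_##

A | [1]0#1__   read 1 → write 0, move right, go to C
C | 0[0]#1__   read 0 → write 0, move left, go to A
A | [0]0#1__   read 0 → write #, move right, go to B
B | #[0]#1__   read 0 → write _, move right, go to C
C | #_[#]1__   read # → write #, move right, go to A
A | #_#[1]__   read 1 → write 0, move right, go to C
C | #_#0[_]_   read _ → write 0, move left, go to A
A | #_#[0]0_   read 0 → write #, move right, go to B
B | #_##[0]_   read 0 → write _, move right, go to C
C | #_##_[_]
After 9 steps: state C, head at 5, tape #_##.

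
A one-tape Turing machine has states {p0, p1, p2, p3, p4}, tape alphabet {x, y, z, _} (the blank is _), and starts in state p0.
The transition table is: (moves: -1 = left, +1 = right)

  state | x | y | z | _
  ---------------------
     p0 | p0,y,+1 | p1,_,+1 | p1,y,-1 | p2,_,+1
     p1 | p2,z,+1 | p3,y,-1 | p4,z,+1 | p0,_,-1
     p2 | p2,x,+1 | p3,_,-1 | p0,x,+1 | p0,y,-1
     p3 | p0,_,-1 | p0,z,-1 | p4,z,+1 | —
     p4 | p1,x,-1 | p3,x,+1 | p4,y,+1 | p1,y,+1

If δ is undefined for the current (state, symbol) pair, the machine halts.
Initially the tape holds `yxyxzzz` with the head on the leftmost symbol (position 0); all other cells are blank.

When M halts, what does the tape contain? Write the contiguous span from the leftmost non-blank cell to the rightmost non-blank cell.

state=p0 head=0 tape=[y]xyxzzz__   (p0,y)→(p1,_,+1)
state=p1 head=1 tape=_[x]yxzzz__   (p1,x)→(p2,z,+1)
state=p2 head=2 tape=_z[y]xzzz__   (p2,y)→(p3,_,-1)
state=p3 head=1 tape=_[z]_xzzz__   (p3,z)→(p4,z,+1)
state=p4 head=2 tape=_z[_]xzzz__   (p4,_)→(p1,y,+1)
state=p1 head=3 tape=_zy[x]zzz__   (p1,x)→(p2,z,+1)
state=p2 head=4 tape=_zyz[z]zz__   (p2,z)→(p0,x,+1)
state=p0 head=5 tape=_zyzx[z]z__   (p0,z)→(p1,y,-1)
state=p1 head=4 tape=_zyz[x]yz__   (p1,x)→(p2,z,+1)
state=p2 head=5 tape=_zyzz[y]z__   (p2,y)→(p3,_,-1)
state=p3 head=4 tape=_zyz[z]_z__   (p3,z)→(p4,z,+1)
state=p4 head=5 tape=_zyzz[_]z__   (p4,_)→(p1,y,+1)
state=p1 head=6 tape=_zyzzy[z]__   (p1,z)→(p4,z,+1)
state=p4 head=7 tape=_zyzzyz[_]_   (p4,_)→(p1,y,+1)
state=p1 head=8 tape=_zyzzyzy[_]   (p1,_)→(p0,_,-1)
state=p0 head=7 tape=_zyzzyz[y]_   (p0,y)→(p1,_,+1)
state=p1 head=8 tape=_zyzzyz_[_]   (p1,_)→(p0,_,-1)
state=p0 head=7 tape=_zyzzyz[_]_   (p0,_)→(p2,_,+1)
state=p2 head=8 tape=_zyzzyz_[_]   (p2,_)→(p0,y,-1)
state=p0 head=7 tape=_zyzzyz[_]y   (p0,_)→(p2,_,+1)
state=p2 head=8 tape=_zyzzyz_[y]   (p2,y)→(p3,_,-1)
state=p3 head=7 tape=_zyzzyz[_]_
The non-blank tape span at halt is zyzzyz.

zyzzyz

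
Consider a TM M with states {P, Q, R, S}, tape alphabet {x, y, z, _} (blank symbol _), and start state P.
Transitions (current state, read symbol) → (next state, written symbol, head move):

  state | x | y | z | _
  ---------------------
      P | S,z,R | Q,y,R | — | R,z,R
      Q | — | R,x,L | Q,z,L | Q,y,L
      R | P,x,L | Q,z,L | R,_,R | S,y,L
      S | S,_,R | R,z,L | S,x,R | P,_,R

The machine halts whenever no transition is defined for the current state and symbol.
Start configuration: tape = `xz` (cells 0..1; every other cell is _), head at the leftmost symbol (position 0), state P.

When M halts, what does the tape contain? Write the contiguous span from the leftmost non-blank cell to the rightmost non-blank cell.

zxzxz

state=P head=0 tape=[x]z___   (P,x)→(S,z,R)
state=S head=1 tape=z[z]___   (S,z)→(S,x,R)
state=S head=2 tape=zx[_]__   (S,_)→(P,_,R)
state=P head=3 tape=zx_[_]_   (P,_)→(R,z,R)
state=R head=4 tape=zx_z[_]   (R,_)→(S,y,L)
state=S head=3 tape=zx_[z]y   (S,z)→(S,x,R)
state=S head=4 tape=zx_x[y]   (S,y)→(R,z,L)
state=R head=3 tape=zx_[x]z   (R,x)→(P,x,L)
state=P head=2 tape=zx[_]xz   (P,_)→(R,z,R)
state=R head=3 tape=zxz[x]z   (R,x)→(P,x,L)
state=P head=2 tape=zx[z]xz
The non-blank tape span at halt is zxzxz.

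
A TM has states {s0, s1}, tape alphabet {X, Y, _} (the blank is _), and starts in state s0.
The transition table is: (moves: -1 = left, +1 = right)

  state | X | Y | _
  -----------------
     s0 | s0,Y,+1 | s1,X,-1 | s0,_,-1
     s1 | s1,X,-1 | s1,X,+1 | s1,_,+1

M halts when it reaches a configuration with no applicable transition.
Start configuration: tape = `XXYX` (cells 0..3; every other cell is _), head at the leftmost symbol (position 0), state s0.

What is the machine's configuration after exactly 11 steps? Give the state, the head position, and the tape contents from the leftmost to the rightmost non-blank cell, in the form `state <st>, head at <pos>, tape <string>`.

state s1, head at -1, tape XXXX

state=s0 head=0 tape=_[X]XYX   (s0,X)→(s0,Y,+1)
state=s0 head=1 tape=_Y[X]YX   (s0,X)→(s0,Y,+1)
state=s0 head=2 tape=_YY[Y]X   (s0,Y)→(s1,X,-1)
state=s1 head=1 tape=_Y[Y]XX   (s1,Y)→(s1,X,+1)
state=s1 head=2 tape=_YX[X]X   (s1,X)→(s1,X,-1)
state=s1 head=1 tape=_Y[X]XX   (s1,X)→(s1,X,-1)
state=s1 head=0 tape=_[Y]XXX   (s1,Y)→(s1,X,+1)
state=s1 head=1 tape=_X[X]XX   (s1,X)→(s1,X,-1)
state=s1 head=0 tape=_[X]XXX   (s1,X)→(s1,X,-1)
state=s1 head=-1 tape=[_]XXXX   (s1,_)→(s1,_,+1)
state=s1 head=0 tape=_[X]XXX   (s1,X)→(s1,X,-1)
state=s1 head=-1 tape=[_]XXXX
After 11 steps: state s1, head at -1, tape XXXX.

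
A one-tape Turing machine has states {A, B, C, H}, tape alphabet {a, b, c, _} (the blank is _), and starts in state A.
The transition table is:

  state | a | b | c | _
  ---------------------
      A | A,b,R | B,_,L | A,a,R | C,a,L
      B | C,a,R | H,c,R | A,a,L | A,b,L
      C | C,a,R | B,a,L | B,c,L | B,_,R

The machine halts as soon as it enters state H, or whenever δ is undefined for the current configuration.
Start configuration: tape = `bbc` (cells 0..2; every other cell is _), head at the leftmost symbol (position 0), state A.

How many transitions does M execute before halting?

10

state=A head=0 tape=___[b]bc   (A,b)→(B,_,L)
state=B head=-1 tape=__[_]_bc   (B,_)→(A,b,L)
state=A head=-2 tape=_[_]b_bc   (A,_)→(C,a,L)
state=C head=-3 tape=[_]ab_bc   (C,_)→(B,_,R)
state=B head=-2 tape=_[a]b_bc   (B,a)→(C,a,R)
state=C head=-1 tape=_a[b]_bc   (C,b)→(B,a,L)
state=B head=-2 tape=_[a]a_bc   (B,a)→(C,a,R)
state=C head=-1 tape=_a[a]_bc   (C,a)→(C,a,R)
state=C head=0 tape=_aa[_]bc   (C,_)→(B,_,R)
state=B head=1 tape=_aa_[b]c   (B,b)→(H,c,R)
state=H head=2 tape=_aa_c[c]
M halts after 10 transitions.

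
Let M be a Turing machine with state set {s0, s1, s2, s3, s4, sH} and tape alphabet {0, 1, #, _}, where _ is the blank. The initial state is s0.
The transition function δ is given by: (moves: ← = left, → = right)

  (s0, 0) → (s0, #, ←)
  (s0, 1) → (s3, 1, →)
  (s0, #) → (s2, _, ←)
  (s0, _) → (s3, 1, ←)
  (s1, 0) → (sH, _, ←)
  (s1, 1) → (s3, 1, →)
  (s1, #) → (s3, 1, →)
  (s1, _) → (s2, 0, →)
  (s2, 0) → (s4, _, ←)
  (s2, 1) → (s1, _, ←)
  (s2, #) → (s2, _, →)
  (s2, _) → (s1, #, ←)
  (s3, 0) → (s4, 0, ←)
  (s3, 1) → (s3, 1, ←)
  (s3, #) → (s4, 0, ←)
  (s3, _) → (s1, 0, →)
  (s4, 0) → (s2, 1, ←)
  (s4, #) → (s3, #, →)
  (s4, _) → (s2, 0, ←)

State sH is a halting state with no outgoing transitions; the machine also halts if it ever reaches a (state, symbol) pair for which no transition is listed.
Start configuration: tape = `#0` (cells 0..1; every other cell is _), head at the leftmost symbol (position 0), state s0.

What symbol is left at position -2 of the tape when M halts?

s0 | ____[#]0   read # → write _, move ←, go to s2
s2 | ___[_]_0   read _ → write #, move ←, go to s1
s1 | __[_]#_0   read _ → write 0, move →, go to s2
s2 | __0[#]_0   read # → write _, move →, go to s2
s2 | __0_[_]0   read _ → write #, move ←, go to s1
s1 | __0[_]#0   read _ → write 0, move →, go to s2
s2 | __00[#]0   read # → write _, move →, go to s2
s2 | __00_[0]   read 0 → write _, move ←, go to s4
s4 | __00[_]_   read _ → write 0, move ←, go to s2
s2 | __0[0]0_   read 0 → write _, move ←, go to s4
s4 | __[0]_0_   read 0 → write 1, move ←, go to s2
s2 | _[_]1_0_   read _ → write #, move ←, go to s1
s1 | [_]#1_0_   read _ → write 0, move →, go to s2
s2 | 0[#]1_0_   read # → write _, move →, go to s2
s2 | 0_[1]_0_   read 1 → write _, move ←, go to s1
s1 | 0[_]__0_   read _ → write 0, move →, go to s2
s2 | 00[_]_0_   read _ → write #, move ←, go to s1
s1 | 0[0]#_0_   read 0 → write _, move ←, go to sH
sH | [0]_#_0_
Cell -2 holds # when M halts.

#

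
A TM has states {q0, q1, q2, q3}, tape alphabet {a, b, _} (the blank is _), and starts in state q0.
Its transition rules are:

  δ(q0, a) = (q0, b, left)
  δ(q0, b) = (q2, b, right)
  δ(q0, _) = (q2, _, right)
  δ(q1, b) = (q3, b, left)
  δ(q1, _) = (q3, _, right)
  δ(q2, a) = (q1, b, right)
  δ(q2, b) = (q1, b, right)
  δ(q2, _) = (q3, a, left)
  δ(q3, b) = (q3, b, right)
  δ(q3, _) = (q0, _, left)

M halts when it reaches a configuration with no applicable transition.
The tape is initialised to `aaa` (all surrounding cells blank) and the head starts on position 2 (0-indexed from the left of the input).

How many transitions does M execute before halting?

13

state=q0 head=2 tape=_aa[a]_   (q0,a)→(q0,b,left)
state=q0 head=1 tape=_a[a]b_   (q0,a)→(q0,b,left)
state=q0 head=0 tape=_[a]bb_   (q0,a)→(q0,b,left)
state=q0 head=-1 tape=[_]bbb_   (q0,_)→(q2,_,right)
state=q2 head=0 tape=_[b]bb_   (q2,b)→(q1,b,right)
state=q1 head=1 tape=_b[b]b_   (q1,b)→(q3,b,left)
state=q3 head=0 tape=_[b]bb_   (q3,b)→(q3,b,right)
state=q3 head=1 tape=_b[b]b_   (q3,b)→(q3,b,right)
state=q3 head=2 tape=_bb[b]_   (q3,b)→(q3,b,right)
state=q3 head=3 tape=_bbb[_]   (q3,_)→(q0,_,left)
state=q0 head=2 tape=_bb[b]_   (q0,b)→(q2,b,right)
state=q2 head=3 tape=_bbb[_]   (q2,_)→(q3,a,left)
state=q3 head=2 tape=_bb[b]a   (q3,b)→(q3,b,right)
state=q3 head=3 tape=_bbb[a]
M halts after 13 transitions.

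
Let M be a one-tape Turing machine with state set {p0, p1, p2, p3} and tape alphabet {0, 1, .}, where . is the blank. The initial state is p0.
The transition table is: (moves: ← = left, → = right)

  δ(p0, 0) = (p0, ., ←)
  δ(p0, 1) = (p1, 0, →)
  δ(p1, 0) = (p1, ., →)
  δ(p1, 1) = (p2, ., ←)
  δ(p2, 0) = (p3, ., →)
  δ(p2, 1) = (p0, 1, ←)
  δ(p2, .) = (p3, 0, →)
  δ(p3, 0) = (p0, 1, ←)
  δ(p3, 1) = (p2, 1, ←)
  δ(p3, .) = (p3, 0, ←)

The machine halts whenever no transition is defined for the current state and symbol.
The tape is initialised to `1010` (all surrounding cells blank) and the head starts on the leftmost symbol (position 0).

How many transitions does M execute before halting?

p0 | .[1]010   read 1 → write 0, move →, go to p1
p1 | .0[0]10   read 0 → write ., move →, go to p1
p1 | .0.[1]0   read 1 → write ., move ←, go to p2
p2 | .0[.].0   read . → write 0, move →, go to p3
p3 | .00[.]0   read . → write 0, move ←, go to p3
p3 | .0[0]00   read 0 → write 1, move ←, go to p0
p0 | .[0]100   read 0 → write ., move ←, go to p0
p0 | [.].100
M halts after 7 transitions.

7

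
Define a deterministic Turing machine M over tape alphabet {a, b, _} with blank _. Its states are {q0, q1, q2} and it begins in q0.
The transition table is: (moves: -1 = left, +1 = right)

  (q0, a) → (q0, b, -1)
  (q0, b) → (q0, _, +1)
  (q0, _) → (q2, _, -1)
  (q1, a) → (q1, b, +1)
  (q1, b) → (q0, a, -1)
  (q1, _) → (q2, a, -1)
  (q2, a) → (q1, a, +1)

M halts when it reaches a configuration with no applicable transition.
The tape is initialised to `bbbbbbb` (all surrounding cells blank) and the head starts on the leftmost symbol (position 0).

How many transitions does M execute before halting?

state=q0 head=0 tape=[b]bbbbbb_   (q0,b)→(q0,_,+1)
state=q0 head=1 tape=_[b]bbbbb_   (q0,b)→(q0,_,+1)
state=q0 head=2 tape=__[b]bbbb_   (q0,b)→(q0,_,+1)
state=q0 head=3 tape=___[b]bbb_   (q0,b)→(q0,_,+1)
state=q0 head=4 tape=____[b]bb_   (q0,b)→(q0,_,+1)
state=q0 head=5 tape=_____[b]b_   (q0,b)→(q0,_,+1)
state=q0 head=6 tape=______[b]_   (q0,b)→(q0,_,+1)
state=q0 head=7 tape=_______[_]   (q0,_)→(q2,_,-1)
state=q2 head=6 tape=______[_]_
M halts after 8 transitions.

8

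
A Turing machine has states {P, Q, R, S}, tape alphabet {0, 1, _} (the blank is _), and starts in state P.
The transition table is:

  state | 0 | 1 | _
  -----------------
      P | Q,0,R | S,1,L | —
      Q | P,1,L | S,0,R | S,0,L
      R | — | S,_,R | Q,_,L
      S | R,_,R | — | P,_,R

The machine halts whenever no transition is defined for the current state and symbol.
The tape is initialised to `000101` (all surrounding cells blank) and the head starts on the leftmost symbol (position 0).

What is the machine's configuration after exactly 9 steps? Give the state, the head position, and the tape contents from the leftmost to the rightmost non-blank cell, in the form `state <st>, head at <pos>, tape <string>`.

state P, head at 7, tape 00

P | [0]00101__   read 0 → write 0, move R, go to Q
Q | 0[0]0101__   read 0 → write 1, move L, go to P
P | [0]10101__   read 0 → write 0, move R, go to Q
Q | 0[1]0101__   read 1 → write 0, move R, go to S
S | 00[0]101__   read 0 → write _, move R, go to R
R | 00_[1]01__   read 1 → write _, move R, go to S
S | 00__[0]1__   read 0 → write _, move R, go to R
R | 00___[1]__   read 1 → write _, move R, go to S
S | 00____[_]_   read _ → write _, move R, go to P
P | 00_____[_]
After 9 steps: state P, head at 7, tape 00.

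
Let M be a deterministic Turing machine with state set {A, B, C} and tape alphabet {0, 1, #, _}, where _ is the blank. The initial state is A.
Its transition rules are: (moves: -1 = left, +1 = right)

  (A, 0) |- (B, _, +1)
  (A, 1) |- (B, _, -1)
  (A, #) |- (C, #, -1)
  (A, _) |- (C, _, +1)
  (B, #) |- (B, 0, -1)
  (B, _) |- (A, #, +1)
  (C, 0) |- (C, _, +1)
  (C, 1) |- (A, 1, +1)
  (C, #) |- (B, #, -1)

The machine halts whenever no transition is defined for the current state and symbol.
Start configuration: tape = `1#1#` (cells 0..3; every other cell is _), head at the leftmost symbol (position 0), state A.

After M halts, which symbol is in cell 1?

state=A head=0 tape=__[1]#1#   (A,1)→(B,_,-1)
state=B head=-1 tape=_[_]_#1#   (B,_)→(A,#,+1)
state=A head=0 tape=_#[_]#1#   (A,_)→(C,_,+1)
state=C head=1 tape=_#_[#]1#   (C,#)→(B,#,-1)
state=B head=0 tape=_#[_]#1#   (B,_)→(A,#,+1)
state=A head=1 tape=_##[#]1#   (A,#)→(C,#,-1)
state=C head=0 tape=_#[#]#1#   (C,#)→(B,#,-1)
state=B head=-1 tape=_[#]##1#   (B,#)→(B,0,-1)
state=B head=-2 tape=[_]0##1#   (B,_)→(A,#,+1)
state=A head=-1 tape=#[0]##1#   (A,0)→(B,_,+1)
state=B head=0 tape=#_[#]#1#   (B,#)→(B,0,-1)
state=B head=-1 tape=#[_]0#1#   (B,_)→(A,#,+1)
state=A head=0 tape=##[0]#1#   (A,0)→(B,_,+1)
state=B head=1 tape=##_[#]1#   (B,#)→(B,0,-1)
state=B head=0 tape=##[_]01#   (B,_)→(A,#,+1)
state=A head=1 tape=###[0]1#   (A,0)→(B,_,+1)
state=B head=2 tape=###_[1]#
Cell 1 holds _ when M halts.

_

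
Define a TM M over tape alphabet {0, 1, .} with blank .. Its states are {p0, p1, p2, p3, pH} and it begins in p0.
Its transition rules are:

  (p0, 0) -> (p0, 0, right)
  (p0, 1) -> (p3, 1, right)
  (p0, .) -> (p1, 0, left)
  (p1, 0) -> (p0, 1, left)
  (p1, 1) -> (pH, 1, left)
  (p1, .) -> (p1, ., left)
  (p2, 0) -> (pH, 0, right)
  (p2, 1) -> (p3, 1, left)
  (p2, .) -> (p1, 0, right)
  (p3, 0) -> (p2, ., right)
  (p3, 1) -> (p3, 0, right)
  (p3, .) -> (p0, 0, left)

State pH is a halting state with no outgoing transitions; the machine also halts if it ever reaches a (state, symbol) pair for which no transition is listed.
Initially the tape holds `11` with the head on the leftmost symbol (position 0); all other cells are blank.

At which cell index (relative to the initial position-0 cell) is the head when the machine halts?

1

p0 | [1]1....   read 1 → write 1, move right, go to p3
p3 | 1[1]....   read 1 → write 0, move right, go to p3
p3 | 10[.]...   read . → write 0, move left, go to p0
p0 | 1[0]0...   read 0 → write 0, move right, go to p0
p0 | 10[0]...   read 0 → write 0, move right, go to p0
p0 | 100[.]..   read . → write 0, move left, go to p1
p1 | 10[0]0..   read 0 → write 1, move left, go to p0
p0 | 1[0]10..   read 0 → write 0, move right, go to p0
p0 | 10[1]0..   read 1 → write 1, move right, go to p3
p3 | 101[0]..   read 0 → write ., move right, go to p2
p2 | 101.[.].   read . → write 0, move right, go to p1
p1 | 101.0[.]   read . → write ., move left, go to p1
p1 | 101.[0].   read 0 → write 1, move left, go to p0
p0 | 101[.]1.   read . → write 0, move left, go to p1
p1 | 10[1]01.   read 1 → write 1, move left, go to pH
pH | 1[0]101.
At halt the head is at cell 1.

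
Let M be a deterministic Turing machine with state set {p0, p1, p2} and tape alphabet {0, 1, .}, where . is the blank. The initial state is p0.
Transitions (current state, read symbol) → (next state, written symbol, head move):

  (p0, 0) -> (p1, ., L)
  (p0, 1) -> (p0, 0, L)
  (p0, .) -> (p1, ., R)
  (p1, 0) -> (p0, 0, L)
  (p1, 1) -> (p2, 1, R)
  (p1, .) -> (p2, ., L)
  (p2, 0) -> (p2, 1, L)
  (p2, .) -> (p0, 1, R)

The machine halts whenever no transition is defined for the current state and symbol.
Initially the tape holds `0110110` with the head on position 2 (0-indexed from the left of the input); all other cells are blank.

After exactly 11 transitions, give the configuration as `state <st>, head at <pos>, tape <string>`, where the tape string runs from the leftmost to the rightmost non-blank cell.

state p1, head at 1, tape 11.000110

p0 | ..01[1]0110   read 1 → write 0, move L, go to p0
p0 | ..0[1]00110   read 1 → write 0, move L, go to p0
p0 | ..[0]000110   read 0 → write ., move L, go to p1
p1 | .[.].000110   read . → write ., move L, go to p2
p2 | [.]..000110   read . → write 1, move R, go to p0
p0 | 1[.].000110   read . → write ., move R, go to p1
p1 | 1.[.]000110   read . → write ., move L, go to p2
p2 | 1[.].000110   read . → write 1, move R, go to p0
p0 | 11[.]000110   read . → write ., move R, go to p1
p1 | 11.[0]00110   read 0 → write 0, move L, go to p0
p0 | 11[.]000110   read . → write ., move R, go to p1
p1 | 11.[0]00110
After 11 steps: state p1, head at 1, tape 11.000110.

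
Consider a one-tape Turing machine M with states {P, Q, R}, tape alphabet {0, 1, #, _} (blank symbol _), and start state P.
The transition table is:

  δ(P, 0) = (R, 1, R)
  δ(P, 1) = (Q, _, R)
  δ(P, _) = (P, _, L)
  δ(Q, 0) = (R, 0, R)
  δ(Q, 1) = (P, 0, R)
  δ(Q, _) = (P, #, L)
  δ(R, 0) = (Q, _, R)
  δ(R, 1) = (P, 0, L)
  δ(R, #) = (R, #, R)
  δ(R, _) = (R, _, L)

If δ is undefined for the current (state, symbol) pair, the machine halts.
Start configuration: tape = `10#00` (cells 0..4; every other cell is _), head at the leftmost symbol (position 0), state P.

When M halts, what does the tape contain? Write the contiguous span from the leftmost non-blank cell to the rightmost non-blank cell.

0#__#

P | [1]0#00_   read 1 → write _, move R, go to Q
Q | _[0]#00_   read 0 → write 0, move R, go to R
R | _0[#]00_   read # → write #, move R, go to R
R | _0#[0]0_   read 0 → write _, move R, go to Q
Q | _0#_[0]_   read 0 → write 0, move R, go to R
R | _0#_0[_]   read _ → write _, move L, go to R
R | _0#_[0]_   read 0 → write _, move R, go to Q
Q | _0#__[_]   read _ → write #, move L, go to P
P | _0#_[_]#   read _ → write _, move L, go to P
P | _0#[_]_#   read _ → write _, move L, go to P
P | _0[#]__#
The non-blank tape span at halt is 0#__#.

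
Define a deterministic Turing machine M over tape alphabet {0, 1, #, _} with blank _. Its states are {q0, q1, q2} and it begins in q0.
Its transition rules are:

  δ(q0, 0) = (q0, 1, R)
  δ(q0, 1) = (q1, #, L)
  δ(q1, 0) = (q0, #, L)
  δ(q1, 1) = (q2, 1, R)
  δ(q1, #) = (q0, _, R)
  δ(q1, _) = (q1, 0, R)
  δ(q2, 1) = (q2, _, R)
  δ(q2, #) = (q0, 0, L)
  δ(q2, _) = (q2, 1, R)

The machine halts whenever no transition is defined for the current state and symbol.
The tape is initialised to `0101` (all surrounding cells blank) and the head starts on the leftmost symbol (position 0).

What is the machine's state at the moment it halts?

q0

state=q0 head=0 tape=_[0]101_   (q0,0)→(q0,1,R)
state=q0 head=1 tape=_1[1]01_   (q0,1)→(q1,#,L)
state=q1 head=0 tape=_[1]#01_   (q1,1)→(q2,1,R)
state=q2 head=1 tape=_1[#]01_   (q2,#)→(q0,0,L)
state=q0 head=0 tape=_[1]001_   (q0,1)→(q1,#,L)
state=q1 head=-1 tape=[_]#001_   (q1,_)→(q1,0,R)
state=q1 head=0 tape=0[#]001_   (q1,#)→(q0,_,R)
state=q0 head=1 tape=0_[0]01_   (q0,0)→(q0,1,R)
state=q0 head=2 tape=0_1[0]1_   (q0,0)→(q0,1,R)
state=q0 head=3 tape=0_11[1]_   (q0,1)→(q1,#,L)
state=q1 head=2 tape=0_1[1]#_   (q1,1)→(q2,1,R)
state=q2 head=3 tape=0_11[#]_   (q2,#)→(q0,0,L)
state=q0 head=2 tape=0_1[1]0_   (q0,1)→(q1,#,L)
state=q1 head=1 tape=0_[1]#0_   (q1,1)→(q2,1,R)
state=q2 head=2 tape=0_1[#]0_   (q2,#)→(q0,0,L)
state=q0 head=1 tape=0_[1]00_   (q0,1)→(q1,#,L)
state=q1 head=0 tape=0[_]#00_   (q1,_)→(q1,0,R)
state=q1 head=1 tape=00[#]00_   (q1,#)→(q0,_,R)
state=q0 head=2 tape=00_[0]0_   (q0,0)→(q0,1,R)
state=q0 head=3 tape=00_1[0]_   (q0,0)→(q0,1,R)
state=q0 head=4 tape=00_11[_]
No transition is defined for (q0, _); M halts in state q0.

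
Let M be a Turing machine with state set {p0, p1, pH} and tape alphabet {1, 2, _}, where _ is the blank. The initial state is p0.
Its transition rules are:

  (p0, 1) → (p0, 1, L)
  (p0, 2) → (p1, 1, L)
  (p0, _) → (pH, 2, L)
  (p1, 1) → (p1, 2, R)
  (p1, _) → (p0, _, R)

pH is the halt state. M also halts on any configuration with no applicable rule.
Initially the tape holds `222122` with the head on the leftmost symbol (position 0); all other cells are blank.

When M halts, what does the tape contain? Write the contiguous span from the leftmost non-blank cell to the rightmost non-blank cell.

2122122

p0 | __[2]22122   read 2 → write 1, move L, go to p1
p1 | _[_]122122   read _ → write _, move R, go to p0
p0 | __[1]22122   read 1 → write 1, move L, go to p0
p0 | _[_]122122   read _ → write 2, move L, go to pH
pH | [_]2122122
The non-blank tape span at halt is 2122122.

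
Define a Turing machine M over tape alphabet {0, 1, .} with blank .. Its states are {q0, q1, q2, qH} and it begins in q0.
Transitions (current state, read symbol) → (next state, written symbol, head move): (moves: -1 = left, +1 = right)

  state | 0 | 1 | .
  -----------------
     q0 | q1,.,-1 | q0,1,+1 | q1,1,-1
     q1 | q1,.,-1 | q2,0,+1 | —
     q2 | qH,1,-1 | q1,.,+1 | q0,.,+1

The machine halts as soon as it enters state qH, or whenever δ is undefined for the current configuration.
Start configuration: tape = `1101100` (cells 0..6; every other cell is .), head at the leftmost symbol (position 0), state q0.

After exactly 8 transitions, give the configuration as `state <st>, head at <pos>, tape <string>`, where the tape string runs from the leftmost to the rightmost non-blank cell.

state q1, head at 4, tape 10.11.0

q0 | [1]101100   read 1 → write 1, move +1, go to q0
q0 | 1[1]01100   read 1 → write 1, move +1, go to q0
q0 | 11[0]1100   read 0 → write ., move -1, go to q1
q1 | 1[1].1100   read 1 → write 0, move +1, go to q2
q2 | 10[.]1100   read . → write ., move +1, go to q0
q0 | 10.[1]100   read 1 → write 1, move +1, go to q0
q0 | 10.1[1]00   read 1 → write 1, move +1, go to q0
q0 | 10.11[0]0   read 0 → write ., move -1, go to q1
q1 | 10.1[1].0
After 8 steps: state q1, head at 4, tape 10.11.0.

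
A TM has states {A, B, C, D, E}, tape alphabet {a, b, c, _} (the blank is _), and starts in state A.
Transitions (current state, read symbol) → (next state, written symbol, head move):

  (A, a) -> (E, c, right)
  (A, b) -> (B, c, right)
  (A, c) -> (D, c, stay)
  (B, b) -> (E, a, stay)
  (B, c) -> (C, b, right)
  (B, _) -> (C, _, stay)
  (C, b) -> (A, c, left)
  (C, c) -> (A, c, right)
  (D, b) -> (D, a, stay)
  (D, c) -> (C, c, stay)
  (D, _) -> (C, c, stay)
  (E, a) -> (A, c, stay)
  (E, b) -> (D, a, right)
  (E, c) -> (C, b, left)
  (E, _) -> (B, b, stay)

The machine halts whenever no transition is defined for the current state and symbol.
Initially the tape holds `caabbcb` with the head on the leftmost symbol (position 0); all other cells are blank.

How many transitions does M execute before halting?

state=A head=0 tape=[c]aabbcb_   (A,c)→(D,c,stay)
state=D head=0 tape=[c]aabbcb_   (D,c)→(C,c,stay)
state=C head=0 tape=[c]aabbcb_   (C,c)→(A,c,right)
state=A head=1 tape=c[a]abbcb_   (A,a)→(E,c,right)
state=E head=2 tape=cc[a]bbcb_   (E,a)→(A,c,stay)
state=A head=2 tape=cc[c]bbcb_   (A,c)→(D,c,stay)
state=D head=2 tape=cc[c]bbcb_   (D,c)→(C,c,stay)
state=C head=2 tape=cc[c]bbcb_   (C,c)→(A,c,right)
state=A head=3 tape=ccc[b]bcb_   (A,b)→(B,c,right)
state=B head=4 tape=cccc[b]cb_   (B,b)→(E,a,stay)
state=E head=4 tape=cccc[a]cb_   (E,a)→(A,c,stay)
state=A head=4 tape=cccc[c]cb_   (A,c)→(D,c,stay)
state=D head=4 tape=cccc[c]cb_   (D,c)→(C,c,stay)
state=C head=4 tape=cccc[c]cb_   (C,c)→(A,c,right)
state=A head=5 tape=ccccc[c]b_   (A,c)→(D,c,stay)
state=D head=5 tape=ccccc[c]b_   (D,c)→(C,c,stay)
state=C head=5 tape=ccccc[c]b_   (C,c)→(A,c,right)
state=A head=6 tape=cccccc[b]_   (A,b)→(B,c,right)
state=B head=7 tape=ccccccc[_]   (B,_)→(C,_,stay)
state=C head=7 tape=ccccccc[_]
M halts after 19 transitions.

19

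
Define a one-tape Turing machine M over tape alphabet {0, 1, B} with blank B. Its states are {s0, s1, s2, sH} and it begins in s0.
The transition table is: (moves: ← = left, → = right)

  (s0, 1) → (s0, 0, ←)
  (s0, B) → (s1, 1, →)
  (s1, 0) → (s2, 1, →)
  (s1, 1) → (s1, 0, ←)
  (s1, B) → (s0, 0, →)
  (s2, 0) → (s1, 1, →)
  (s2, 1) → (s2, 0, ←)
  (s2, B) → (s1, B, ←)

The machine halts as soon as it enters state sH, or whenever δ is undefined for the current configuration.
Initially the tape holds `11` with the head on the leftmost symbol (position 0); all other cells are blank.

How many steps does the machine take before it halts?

state=s0 head=0 tape=BBBB[1]1B   (s0,1)→(s0,0,←)
state=s0 head=-1 tape=BBB[B]01B   (s0,B)→(s1,1,→)
state=s1 head=0 tape=BBB1[0]1B   (s1,0)→(s2,1,→)
state=s2 head=1 tape=BBB11[1]B   (s2,1)→(s2,0,←)
state=s2 head=0 tape=BBB1[1]0B   (s2,1)→(s2,0,←)
state=s2 head=-1 tape=BBB[1]00B   (s2,1)→(s2,0,←)
state=s2 head=-2 tape=BB[B]000B   (s2,B)→(s1,B,←)
state=s1 head=-3 tape=B[B]B000B   (s1,B)→(s0,0,→)
state=s0 head=-2 tape=B0[B]000B   (s0,B)→(s1,1,→)
state=s1 head=-1 tape=B01[0]00B   (s1,0)→(s2,1,→)
state=s2 head=0 tape=B011[0]0B   (s2,0)→(s1,1,→)
state=s1 head=1 tape=B0111[0]B   (s1,0)→(s2,1,→)
state=s2 head=2 tape=B01111[B]   (s2,B)→(s1,B,←)
state=s1 head=1 tape=B0111[1]B   (s1,1)→(s1,0,←)
state=s1 head=0 tape=B011[1]0B   (s1,1)→(s1,0,←)
state=s1 head=-1 tape=B01[1]00B   (s1,1)→(s1,0,←)
state=s1 head=-2 tape=B0[1]000B   (s1,1)→(s1,0,←)
state=s1 head=-3 tape=B[0]0000B   (s1,0)→(s2,1,→)
state=s2 head=-2 tape=B1[0]000B   (s2,0)→(s1,1,→)
state=s1 head=-1 tape=B11[0]00B   (s1,0)→(s2,1,→)
state=s2 head=0 tape=B111[0]0B   (s2,0)→(s1,1,→)
state=s1 head=1 tape=B1111[0]B   (s1,0)→(s2,1,→)
state=s2 head=2 tape=B11111[B]   (s2,B)→(s1,B,←)
state=s1 head=1 tape=B1111[1]B   (s1,1)→(s1,0,←)
state=s1 head=0 tape=B111[1]0B   (s1,1)→(s1,0,←)
state=s1 head=-1 tape=B11[1]00B   (s1,1)→(s1,0,←)
state=s1 head=-2 tape=B1[1]000B   (s1,1)→(s1,0,←)
state=s1 head=-3 tape=B[1]0000B   (s1,1)→(s1,0,←)
state=s1 head=-4 tape=[B]00000B   (s1,B)→(s0,0,→)
state=s0 head=-3 tape=0[0]0000B
M halts after 29 transitions.

29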